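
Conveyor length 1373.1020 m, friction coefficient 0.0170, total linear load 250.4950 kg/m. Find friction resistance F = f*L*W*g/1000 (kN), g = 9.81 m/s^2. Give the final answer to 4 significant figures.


F = 0.0170 * 1373.1020 * 250.4950 * 9.81 / 1000
F = 57.36 kN


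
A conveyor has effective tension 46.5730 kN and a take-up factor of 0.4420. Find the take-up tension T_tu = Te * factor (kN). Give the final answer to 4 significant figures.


T_tu = 46.5730 * 0.4420
T_tu = 20.59 kN


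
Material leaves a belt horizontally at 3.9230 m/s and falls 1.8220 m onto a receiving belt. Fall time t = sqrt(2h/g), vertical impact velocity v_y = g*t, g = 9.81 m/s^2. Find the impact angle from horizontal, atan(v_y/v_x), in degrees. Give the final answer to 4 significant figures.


t = sqrt(2*1.8220/9.81) = 0.609473 s
v_y = 9.81 * 0.609473 = 5.97893 m/s
angle = atan(5.97893 / 3.9230) = 56.73 deg


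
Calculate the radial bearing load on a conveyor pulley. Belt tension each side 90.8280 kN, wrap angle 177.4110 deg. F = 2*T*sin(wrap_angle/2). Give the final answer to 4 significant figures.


F = 2 * 90.8280 * sin(177.4110/2 deg)
F = 181.6 kN


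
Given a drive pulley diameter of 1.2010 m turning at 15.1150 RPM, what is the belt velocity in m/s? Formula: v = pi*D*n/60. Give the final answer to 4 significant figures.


v = pi * 1.2010 * 15.1150 / 60
v = 0.9505 m/s


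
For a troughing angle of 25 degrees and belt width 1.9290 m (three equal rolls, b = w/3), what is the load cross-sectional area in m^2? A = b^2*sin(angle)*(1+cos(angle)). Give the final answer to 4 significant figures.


b = 1.9290/3 = 0.643 m
A = 0.643^2 * sin(25 deg) * (1 + cos(25 deg))
A = 0.3331 m^2


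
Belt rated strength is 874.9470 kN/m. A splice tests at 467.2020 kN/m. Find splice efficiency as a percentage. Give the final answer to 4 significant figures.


Eff = 467.2020 / 874.9470 * 100
Eff = 53.40 %


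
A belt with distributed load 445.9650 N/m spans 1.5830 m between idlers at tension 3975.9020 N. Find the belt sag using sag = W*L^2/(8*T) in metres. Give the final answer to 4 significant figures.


sag = 445.9650 * 1.5830^2 / (8 * 3975.9020)
sag = 0.03513 m


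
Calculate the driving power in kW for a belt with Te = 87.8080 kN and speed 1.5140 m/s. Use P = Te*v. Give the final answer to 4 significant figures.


P = Te * v = 87.8080 * 1.5140
P = 132.9 kW


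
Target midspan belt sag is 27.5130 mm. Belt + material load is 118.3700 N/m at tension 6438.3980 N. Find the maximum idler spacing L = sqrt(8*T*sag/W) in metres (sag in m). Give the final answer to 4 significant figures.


sag = 27.5130/1000 = 0.027513 m
L = sqrt(8 * 6438.3980 * 0.027513 / 118.3700)
L = 3.460 m


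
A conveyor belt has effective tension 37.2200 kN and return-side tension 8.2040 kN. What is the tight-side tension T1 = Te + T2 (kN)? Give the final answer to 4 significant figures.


T1 = Te + T2 = 37.2200 + 8.2040
T1 = 45.42 kN


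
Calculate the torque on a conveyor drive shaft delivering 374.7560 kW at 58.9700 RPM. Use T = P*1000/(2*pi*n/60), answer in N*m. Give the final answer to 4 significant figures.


omega = 2*pi*58.9700/60 = 6.17532 rad/s
T = 374.7560*1000 / 6.17532
T = 60690 N*m


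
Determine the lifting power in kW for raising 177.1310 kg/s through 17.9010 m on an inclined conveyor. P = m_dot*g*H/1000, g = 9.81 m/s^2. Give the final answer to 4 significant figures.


P = 177.1310 * 9.81 * 17.9010 / 1000
P = 31.11 kW


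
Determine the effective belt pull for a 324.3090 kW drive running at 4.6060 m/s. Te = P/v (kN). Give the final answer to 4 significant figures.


Te = P / v = 324.3090 / 4.6060
Te = 70.41 kN


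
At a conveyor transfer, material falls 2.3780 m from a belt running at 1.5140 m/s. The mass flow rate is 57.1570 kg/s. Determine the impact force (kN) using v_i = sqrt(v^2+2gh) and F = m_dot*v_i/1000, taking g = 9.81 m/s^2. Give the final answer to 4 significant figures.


v_i = sqrt(1.5140^2 + 2*9.81*2.3780) = 6.99632 m/s
F = 57.1570 * 6.99632 / 1000
F = 0.3999 kN


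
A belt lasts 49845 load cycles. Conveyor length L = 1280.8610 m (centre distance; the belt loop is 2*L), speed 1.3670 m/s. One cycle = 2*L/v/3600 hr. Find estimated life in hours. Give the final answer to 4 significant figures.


cycle_time = 2 * 1280.8610 / 1.3670 / 3600 = 0.520548 hr
life = 49845 * 0.520548 = 25950 hours


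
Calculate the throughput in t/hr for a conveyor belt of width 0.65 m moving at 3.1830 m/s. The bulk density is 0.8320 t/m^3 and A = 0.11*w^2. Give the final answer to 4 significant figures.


A = 0.11 * 0.65^2 = 0.046475 m^2
C = 0.046475 * 3.1830 * 0.8320 * 3600
C = 443.1 t/hr


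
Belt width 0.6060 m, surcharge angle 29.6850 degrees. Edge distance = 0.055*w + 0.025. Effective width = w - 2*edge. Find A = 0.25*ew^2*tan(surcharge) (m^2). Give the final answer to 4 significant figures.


edge = 0.055*0.6060 + 0.025 = 0.05833 m
ew = 0.6060 - 2*0.05833 = 0.48934 m
A = 0.25 * 0.48934^2 * tan(29.6850 deg)
A = 0.03412 m^2


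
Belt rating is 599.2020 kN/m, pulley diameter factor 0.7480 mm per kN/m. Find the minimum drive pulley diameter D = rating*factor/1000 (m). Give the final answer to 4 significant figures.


D = 599.2020 * 0.7480 / 1000
D = 0.4482 m


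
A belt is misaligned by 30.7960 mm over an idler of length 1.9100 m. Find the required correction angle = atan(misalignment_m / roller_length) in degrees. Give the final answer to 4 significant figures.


misalign_m = 30.7960 / 1000 = 0.030796 m
angle = atan(0.030796 / 1.9100)
angle = 0.9237 deg


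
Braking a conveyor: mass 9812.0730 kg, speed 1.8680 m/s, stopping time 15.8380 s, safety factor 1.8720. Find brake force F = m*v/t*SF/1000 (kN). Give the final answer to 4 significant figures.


F = 9812.0730 * 1.8680 / 15.8380 * 1.8720 / 1000
F = 2.166 kN


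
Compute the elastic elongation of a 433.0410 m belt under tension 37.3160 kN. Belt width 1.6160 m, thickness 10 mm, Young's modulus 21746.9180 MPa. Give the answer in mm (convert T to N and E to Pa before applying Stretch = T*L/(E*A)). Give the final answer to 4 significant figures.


A = 1.6160 * 0.01 = 0.01616 m^2
Stretch = 37.3160*1000 * 433.0410 / (21746.9180e6 * 0.01616) * 1000
Stretch = 45.98 mm


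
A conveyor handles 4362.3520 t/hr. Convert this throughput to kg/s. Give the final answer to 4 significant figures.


m_dot = 4362.3520 * 1000 / 3600
m_dot = 1212 kg/s


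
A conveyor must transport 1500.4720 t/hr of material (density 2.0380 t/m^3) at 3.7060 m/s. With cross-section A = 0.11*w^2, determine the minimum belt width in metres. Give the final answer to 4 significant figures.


A_req = 1500.4720 / (3.7060 * 2.0380 * 3600) = 0.0551843 m^2
w = sqrt(0.0551843 / 0.11)
w = 0.7083 m


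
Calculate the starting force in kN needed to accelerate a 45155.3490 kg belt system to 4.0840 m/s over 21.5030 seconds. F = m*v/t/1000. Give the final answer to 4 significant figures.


F = 45155.3490 * 4.0840 / 21.5030 / 1000
F = 8.576 kN


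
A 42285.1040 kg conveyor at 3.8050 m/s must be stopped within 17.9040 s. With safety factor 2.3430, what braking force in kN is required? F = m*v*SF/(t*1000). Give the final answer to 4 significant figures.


F = 42285.1040 * 3.8050 / 17.9040 * 2.3430 / 1000
F = 21.06 kN


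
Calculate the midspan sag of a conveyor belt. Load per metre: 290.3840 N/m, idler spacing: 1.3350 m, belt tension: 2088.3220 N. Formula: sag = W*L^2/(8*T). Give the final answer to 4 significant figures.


sag = 290.3840 * 1.3350^2 / (8 * 2088.3220)
sag = 0.03098 m


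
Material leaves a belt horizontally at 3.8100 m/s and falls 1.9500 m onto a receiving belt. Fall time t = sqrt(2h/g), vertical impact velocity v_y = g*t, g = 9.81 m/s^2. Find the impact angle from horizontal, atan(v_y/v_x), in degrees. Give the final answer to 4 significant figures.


t = sqrt(2*1.9500/9.81) = 0.630518 s
v_y = 9.81 * 0.630518 = 6.18538 m/s
angle = atan(6.18538 / 3.8100) = 58.37 deg


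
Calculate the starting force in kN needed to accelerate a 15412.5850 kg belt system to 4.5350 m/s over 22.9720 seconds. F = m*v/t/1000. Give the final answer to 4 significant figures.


F = 15412.5850 * 4.5350 / 22.9720 / 1000
F = 3.043 kN


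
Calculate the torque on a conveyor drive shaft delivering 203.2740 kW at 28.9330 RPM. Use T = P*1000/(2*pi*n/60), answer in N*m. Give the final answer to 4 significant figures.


omega = 2*pi*28.9330/60 = 3.02986 rad/s
T = 203.2740*1000 / 3.02986
T = 67090 N*m


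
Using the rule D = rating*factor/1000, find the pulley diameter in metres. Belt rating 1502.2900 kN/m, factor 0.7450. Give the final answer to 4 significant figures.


D = 1502.2900 * 0.7450 / 1000
D = 1.119 m


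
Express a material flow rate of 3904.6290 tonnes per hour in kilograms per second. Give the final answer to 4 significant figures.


m_dot = 3904.6290 * 1000 / 3600
m_dot = 1085 kg/s


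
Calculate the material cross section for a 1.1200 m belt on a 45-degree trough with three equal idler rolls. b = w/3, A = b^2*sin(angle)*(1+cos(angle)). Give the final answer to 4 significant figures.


b = 1.1200/3 = 0.373333 m
A = 0.373333^2 * sin(45 deg) * (1 + cos(45 deg))
A = 0.1682 m^2


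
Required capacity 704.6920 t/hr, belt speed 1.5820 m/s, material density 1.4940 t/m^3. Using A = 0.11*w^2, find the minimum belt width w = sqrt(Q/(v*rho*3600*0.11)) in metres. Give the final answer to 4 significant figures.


A_req = 704.6920 / (1.5820 * 1.4940 * 3600) = 0.0828209 m^2
w = sqrt(0.0828209 / 0.11)
w = 0.8677 m


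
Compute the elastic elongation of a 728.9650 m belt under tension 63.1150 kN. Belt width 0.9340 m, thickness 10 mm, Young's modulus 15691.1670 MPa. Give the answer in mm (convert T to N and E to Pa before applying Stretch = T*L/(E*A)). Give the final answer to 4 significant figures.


A = 0.9340 * 0.01 = 0.00934 m^2
Stretch = 63.1150*1000 * 728.9650 / (15691.1670e6 * 0.00934) * 1000
Stretch = 313.9 mm


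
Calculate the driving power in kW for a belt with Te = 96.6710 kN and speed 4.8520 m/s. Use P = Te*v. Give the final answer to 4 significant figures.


P = Te * v = 96.6710 * 4.8520
P = 469.0 kW


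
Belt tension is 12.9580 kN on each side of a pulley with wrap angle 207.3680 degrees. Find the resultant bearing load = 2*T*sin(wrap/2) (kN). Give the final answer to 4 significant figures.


F = 2 * 12.9580 * sin(207.3680/2 deg)
F = 25.18 kN


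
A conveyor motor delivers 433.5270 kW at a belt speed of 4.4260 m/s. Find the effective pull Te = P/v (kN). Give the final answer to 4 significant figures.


Te = P / v = 433.5270 / 4.4260
Te = 97.95 kN


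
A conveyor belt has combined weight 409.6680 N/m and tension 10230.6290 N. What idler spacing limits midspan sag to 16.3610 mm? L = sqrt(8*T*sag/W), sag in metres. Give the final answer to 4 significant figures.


sag = 16.3610/1000 = 0.016361 m
L = sqrt(8 * 10230.6290 * 0.016361 / 409.6680)
L = 1.808 m


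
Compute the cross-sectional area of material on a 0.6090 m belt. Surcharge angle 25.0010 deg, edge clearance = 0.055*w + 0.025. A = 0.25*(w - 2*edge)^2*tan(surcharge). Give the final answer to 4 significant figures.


edge = 0.055*0.6090 + 0.025 = 0.058495 m
ew = 0.6090 - 2*0.058495 = 0.49201 m
A = 0.25 * 0.49201^2 * tan(25.0010 deg)
A = 0.02822 m^2


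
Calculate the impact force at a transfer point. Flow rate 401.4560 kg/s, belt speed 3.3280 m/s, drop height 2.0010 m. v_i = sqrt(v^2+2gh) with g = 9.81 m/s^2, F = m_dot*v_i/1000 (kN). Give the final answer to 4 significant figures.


v_i = sqrt(3.3280^2 + 2*9.81*2.0010) = 7.09473 m/s
F = 401.4560 * 7.09473 / 1000
F = 2.848 kN


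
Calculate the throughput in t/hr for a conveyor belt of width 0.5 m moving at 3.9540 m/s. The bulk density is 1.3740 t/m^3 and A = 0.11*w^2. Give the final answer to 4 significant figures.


A = 0.11 * 0.5^2 = 0.0275 m^2
C = 0.0275 * 3.9540 * 1.3740 * 3600
C = 537.8 t/hr


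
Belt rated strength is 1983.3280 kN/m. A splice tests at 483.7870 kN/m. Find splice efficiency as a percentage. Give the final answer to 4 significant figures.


Eff = 483.7870 / 1983.3280 * 100
Eff = 24.39 %


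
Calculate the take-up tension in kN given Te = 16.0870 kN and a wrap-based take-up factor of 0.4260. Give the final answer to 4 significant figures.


T_tu = 16.0870 * 0.4260
T_tu = 6.853 kN


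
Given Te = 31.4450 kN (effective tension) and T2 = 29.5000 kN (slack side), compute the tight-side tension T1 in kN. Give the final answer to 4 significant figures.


T1 = Te + T2 = 31.4450 + 29.5000
T1 = 60.95 kN


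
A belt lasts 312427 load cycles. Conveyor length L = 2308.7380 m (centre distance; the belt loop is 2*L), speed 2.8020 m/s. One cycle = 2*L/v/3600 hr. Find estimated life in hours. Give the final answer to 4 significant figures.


cycle_time = 2 * 2308.7380 / 2.8020 / 3600 = 0.457756 hr
life = 312427 * 0.457756 = 143000 hours


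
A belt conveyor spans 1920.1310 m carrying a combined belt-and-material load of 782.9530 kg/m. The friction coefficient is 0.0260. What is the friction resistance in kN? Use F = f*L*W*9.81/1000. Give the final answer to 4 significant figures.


F = 0.0260 * 1920.1310 * 782.9530 * 9.81 / 1000
F = 383.5 kN


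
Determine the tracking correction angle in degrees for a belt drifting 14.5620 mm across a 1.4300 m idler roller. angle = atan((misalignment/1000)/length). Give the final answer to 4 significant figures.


misalign_m = 14.5620 / 1000 = 0.014562 m
angle = atan(0.014562 / 1.4300)
angle = 0.5834 deg


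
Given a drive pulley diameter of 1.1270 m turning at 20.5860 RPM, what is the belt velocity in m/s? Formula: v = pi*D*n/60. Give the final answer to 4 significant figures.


v = pi * 1.1270 * 20.5860 / 60
v = 1.215 m/s


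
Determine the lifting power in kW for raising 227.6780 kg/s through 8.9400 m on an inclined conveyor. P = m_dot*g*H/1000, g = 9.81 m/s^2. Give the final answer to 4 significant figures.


P = 227.6780 * 9.81 * 8.9400 / 1000
P = 19.97 kW


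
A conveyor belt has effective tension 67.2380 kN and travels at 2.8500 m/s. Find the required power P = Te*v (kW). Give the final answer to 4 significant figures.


P = Te * v = 67.2380 * 2.8500
P = 191.6 kW


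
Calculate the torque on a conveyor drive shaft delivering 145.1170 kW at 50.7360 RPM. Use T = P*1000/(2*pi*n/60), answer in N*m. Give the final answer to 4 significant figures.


omega = 2*pi*50.7360/60 = 5.31306 rad/s
T = 145.1170*1000 / 5.31306
T = 27310 N*m


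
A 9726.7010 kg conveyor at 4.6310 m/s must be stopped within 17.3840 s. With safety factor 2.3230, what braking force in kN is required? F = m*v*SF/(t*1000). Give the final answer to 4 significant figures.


F = 9726.7010 * 4.6310 / 17.3840 * 2.3230 / 1000
F = 6.019 kN


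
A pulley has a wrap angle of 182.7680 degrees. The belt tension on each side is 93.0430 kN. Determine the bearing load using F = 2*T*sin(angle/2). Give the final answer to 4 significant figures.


F = 2 * 93.0430 * sin(182.7680/2 deg)
F = 186.0 kN


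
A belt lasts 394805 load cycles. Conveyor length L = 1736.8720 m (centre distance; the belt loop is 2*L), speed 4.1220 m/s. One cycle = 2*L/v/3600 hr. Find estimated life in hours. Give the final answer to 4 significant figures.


cycle_time = 2 * 1736.8720 / 4.1220 / 3600 = 0.234092 hr
life = 394805 * 0.234092 = 92420 hours


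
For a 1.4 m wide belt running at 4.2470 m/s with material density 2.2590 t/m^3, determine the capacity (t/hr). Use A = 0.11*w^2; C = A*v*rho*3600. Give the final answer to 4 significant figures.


A = 0.11 * 1.4^2 = 0.2156 m^2
C = 0.2156 * 4.2470 * 2.2590 * 3600
C = 7446 t/hr


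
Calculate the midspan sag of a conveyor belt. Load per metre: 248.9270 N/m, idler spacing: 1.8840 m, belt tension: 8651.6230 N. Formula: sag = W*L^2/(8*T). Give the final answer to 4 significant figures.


sag = 248.9270 * 1.8840^2 / (8 * 8651.6230)
sag = 0.01277 m


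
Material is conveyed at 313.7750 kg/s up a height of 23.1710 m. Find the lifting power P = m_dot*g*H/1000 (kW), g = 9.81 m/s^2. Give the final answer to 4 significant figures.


P = 313.7750 * 9.81 * 23.1710 / 1000
P = 71.32 kW


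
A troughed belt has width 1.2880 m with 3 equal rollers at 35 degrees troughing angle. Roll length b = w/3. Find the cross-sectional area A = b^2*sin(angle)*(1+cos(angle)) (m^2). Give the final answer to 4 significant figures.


b = 1.2880/3 = 0.429333 m
A = 0.429333^2 * sin(35 deg) * (1 + cos(35 deg))
A = 0.1923 m^2


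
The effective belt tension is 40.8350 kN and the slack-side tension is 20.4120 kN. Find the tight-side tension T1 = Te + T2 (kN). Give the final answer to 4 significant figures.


T1 = Te + T2 = 40.8350 + 20.4120
T1 = 61.25 kN


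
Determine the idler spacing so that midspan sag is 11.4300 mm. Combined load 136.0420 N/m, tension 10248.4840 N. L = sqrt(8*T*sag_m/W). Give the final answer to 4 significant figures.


sag = 11.4300/1000 = 0.011430 m
L = sqrt(8 * 10248.4840 * 0.011430 / 136.0420)
L = 2.625 m


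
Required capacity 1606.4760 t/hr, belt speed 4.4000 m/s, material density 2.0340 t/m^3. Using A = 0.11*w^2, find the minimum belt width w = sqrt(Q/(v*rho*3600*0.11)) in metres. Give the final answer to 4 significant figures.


A_req = 1606.4760 / (4.4000 * 2.0340 * 3600) = 0.0498618 m^2
w = sqrt(0.0498618 / 0.11)
w = 0.6733 m


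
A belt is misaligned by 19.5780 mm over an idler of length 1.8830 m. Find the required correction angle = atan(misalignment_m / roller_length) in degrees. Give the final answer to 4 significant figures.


misalign_m = 19.5780 / 1000 = 0.019578 m
angle = atan(0.019578 / 1.8830)
angle = 0.5957 deg


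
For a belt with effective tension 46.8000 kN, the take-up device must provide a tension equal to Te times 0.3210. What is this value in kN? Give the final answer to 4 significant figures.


T_tu = 46.8000 * 0.3210
T_tu = 15.02 kN


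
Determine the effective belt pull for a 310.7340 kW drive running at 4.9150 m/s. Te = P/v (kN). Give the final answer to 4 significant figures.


Te = P / v = 310.7340 / 4.9150
Te = 63.22 kN


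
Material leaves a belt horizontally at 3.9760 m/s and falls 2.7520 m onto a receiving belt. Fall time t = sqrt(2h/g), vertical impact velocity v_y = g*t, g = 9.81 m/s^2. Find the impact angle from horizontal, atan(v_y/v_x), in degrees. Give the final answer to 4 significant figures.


t = sqrt(2*2.7520/9.81) = 0.749039 s
v_y = 9.81 * 0.749039 = 7.34807 m/s
angle = atan(7.34807 / 3.9760) = 61.58 deg


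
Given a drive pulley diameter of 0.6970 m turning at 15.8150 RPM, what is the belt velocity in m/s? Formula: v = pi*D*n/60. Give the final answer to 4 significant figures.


v = pi * 0.6970 * 15.8150 / 60
v = 0.5772 m/s


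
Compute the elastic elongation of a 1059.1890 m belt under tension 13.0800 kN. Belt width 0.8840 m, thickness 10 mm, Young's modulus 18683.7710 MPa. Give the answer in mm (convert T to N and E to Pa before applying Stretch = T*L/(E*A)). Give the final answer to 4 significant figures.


A = 0.8840 * 0.01 = 0.00884 m^2
Stretch = 13.0800*1000 * 1059.1890 / (18683.7710e6 * 0.00884) * 1000
Stretch = 83.88 mm


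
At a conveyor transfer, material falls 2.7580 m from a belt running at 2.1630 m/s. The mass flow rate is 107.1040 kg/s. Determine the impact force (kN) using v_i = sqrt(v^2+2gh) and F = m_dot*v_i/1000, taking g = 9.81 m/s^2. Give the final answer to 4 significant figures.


v_i = sqrt(2.1630^2 + 2*9.81*2.7580) = 7.6675 m/s
F = 107.1040 * 7.6675 / 1000
F = 0.8212 kN


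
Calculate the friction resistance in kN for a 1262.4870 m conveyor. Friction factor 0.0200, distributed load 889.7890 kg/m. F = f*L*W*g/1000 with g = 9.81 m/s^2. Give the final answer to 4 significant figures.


F = 0.0200 * 1262.4870 * 889.7890 * 9.81 / 1000
F = 220.4 kN


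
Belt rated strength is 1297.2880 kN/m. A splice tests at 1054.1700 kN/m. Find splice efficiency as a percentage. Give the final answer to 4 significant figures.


Eff = 1054.1700 / 1297.2880 * 100
Eff = 81.26 %


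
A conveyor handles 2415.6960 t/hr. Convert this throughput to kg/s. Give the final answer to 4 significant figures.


m_dot = 2415.6960 * 1000 / 3600
m_dot = 671.0 kg/s


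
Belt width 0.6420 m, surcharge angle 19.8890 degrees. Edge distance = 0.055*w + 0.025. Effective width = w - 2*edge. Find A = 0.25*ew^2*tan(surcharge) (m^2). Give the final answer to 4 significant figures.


edge = 0.055*0.6420 + 0.025 = 0.06031 m
ew = 0.6420 - 2*0.06031 = 0.52138 m
A = 0.25 * 0.52138^2 * tan(19.8890 deg)
A = 0.02459 m^2


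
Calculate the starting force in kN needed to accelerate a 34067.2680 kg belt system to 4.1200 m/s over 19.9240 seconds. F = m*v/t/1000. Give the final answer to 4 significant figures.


F = 34067.2680 * 4.1200 / 19.9240 / 1000
F = 7.045 kN


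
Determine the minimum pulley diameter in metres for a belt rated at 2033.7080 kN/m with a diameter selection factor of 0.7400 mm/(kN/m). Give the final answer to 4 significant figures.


D = 2033.7080 * 0.7400 / 1000
D = 1.505 m


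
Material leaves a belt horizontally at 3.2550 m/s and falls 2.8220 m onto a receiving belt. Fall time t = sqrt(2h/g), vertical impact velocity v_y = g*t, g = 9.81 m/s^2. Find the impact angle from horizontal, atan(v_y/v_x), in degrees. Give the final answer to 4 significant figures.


t = sqrt(2*2.8220/9.81) = 0.758506 s
v_y = 9.81 * 0.758506 = 7.44094 m/s
angle = atan(7.44094 / 3.2550) = 66.37 deg


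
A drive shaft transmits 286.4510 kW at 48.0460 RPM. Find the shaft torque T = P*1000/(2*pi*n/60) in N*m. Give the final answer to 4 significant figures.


omega = 2*pi*48.0460/60 = 5.03137 rad/s
T = 286.4510*1000 / 5.03137
T = 56930 N*m


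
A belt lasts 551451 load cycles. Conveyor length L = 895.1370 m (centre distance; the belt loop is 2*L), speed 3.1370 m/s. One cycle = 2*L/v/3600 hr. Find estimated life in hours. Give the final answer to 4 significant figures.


cycle_time = 2 * 895.1370 / 3.1370 / 3600 = 0.158527 hr
life = 551451 * 0.158527 = 87420 hours


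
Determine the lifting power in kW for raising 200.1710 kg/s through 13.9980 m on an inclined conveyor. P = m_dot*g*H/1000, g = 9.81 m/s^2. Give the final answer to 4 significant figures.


P = 200.1710 * 9.81 * 13.9980 / 1000
P = 27.49 kW


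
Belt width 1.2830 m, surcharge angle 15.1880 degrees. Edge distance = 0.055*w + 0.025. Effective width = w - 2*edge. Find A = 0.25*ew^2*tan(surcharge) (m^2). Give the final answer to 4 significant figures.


edge = 0.055*1.2830 + 0.025 = 0.095565 m
ew = 1.2830 - 2*0.095565 = 1.09187 m
A = 0.25 * 1.09187^2 * tan(15.1880 deg)
A = 0.08091 m^2


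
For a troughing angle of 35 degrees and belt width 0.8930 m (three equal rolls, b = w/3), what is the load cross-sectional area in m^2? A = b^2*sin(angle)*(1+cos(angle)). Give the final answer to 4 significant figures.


b = 0.8930/3 = 0.297667 m
A = 0.297667^2 * sin(35 deg) * (1 + cos(35 deg))
A = 0.09245 m^2


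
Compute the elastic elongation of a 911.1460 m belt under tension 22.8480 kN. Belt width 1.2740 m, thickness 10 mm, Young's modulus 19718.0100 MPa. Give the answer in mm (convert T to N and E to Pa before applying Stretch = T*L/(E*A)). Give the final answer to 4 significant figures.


A = 1.2740 * 0.01 = 0.01274 m^2
Stretch = 22.8480*1000 * 911.1460 / (19718.0100e6 * 0.01274) * 1000
Stretch = 82.87 mm


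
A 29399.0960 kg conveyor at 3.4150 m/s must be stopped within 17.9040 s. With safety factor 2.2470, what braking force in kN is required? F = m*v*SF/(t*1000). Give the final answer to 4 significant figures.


F = 29399.0960 * 3.4150 / 17.9040 * 2.2470 / 1000
F = 12.60 kN


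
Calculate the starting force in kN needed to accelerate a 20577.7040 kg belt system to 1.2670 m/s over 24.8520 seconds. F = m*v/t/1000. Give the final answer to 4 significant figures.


F = 20577.7040 * 1.2670 / 24.8520 / 1000
F = 1.049 kN


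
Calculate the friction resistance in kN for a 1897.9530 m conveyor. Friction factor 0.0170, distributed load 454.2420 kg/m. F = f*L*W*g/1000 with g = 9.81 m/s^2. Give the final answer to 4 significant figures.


F = 0.0170 * 1897.9530 * 454.2420 * 9.81 / 1000
F = 143.8 kN


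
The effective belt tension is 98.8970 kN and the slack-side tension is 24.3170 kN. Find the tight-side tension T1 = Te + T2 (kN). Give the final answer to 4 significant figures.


T1 = Te + T2 = 98.8970 + 24.3170
T1 = 123.2 kN


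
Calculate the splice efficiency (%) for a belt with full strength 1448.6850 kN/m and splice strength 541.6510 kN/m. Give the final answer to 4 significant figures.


Eff = 541.6510 / 1448.6850 * 100
Eff = 37.39 %


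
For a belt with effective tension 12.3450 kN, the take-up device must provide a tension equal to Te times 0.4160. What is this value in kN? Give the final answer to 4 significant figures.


T_tu = 12.3450 * 0.4160
T_tu = 5.136 kN


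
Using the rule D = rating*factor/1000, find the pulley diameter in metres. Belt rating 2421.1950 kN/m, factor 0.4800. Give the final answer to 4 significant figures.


D = 2421.1950 * 0.4800 / 1000
D = 1.162 m


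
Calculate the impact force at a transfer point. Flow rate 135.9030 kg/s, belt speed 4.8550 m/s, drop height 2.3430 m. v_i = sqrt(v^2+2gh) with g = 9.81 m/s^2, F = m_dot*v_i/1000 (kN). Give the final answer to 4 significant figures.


v_i = sqrt(4.8550^2 + 2*9.81*2.3430) = 8.33911 m/s
F = 135.9030 * 8.33911 / 1000
F = 1.133 kN


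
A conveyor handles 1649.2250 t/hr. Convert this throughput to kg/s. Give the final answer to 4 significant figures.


m_dot = 1649.2250 * 1000 / 3600
m_dot = 458.1 kg/s


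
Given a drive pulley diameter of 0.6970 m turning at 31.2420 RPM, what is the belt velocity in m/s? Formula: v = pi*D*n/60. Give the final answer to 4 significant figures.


v = pi * 0.6970 * 31.2420 / 60
v = 1.140 m/s


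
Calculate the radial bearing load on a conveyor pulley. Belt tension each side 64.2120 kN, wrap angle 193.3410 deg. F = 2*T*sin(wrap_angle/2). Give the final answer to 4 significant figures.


F = 2 * 64.2120 * sin(193.3410/2 deg)
F = 127.6 kN


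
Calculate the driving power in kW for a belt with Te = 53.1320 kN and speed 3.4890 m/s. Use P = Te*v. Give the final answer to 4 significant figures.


P = Te * v = 53.1320 * 3.4890
P = 185.4 kW


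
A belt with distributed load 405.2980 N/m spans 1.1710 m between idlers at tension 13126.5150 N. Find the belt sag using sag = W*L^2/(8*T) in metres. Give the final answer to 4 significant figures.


sag = 405.2980 * 1.1710^2 / (8 * 13126.5150)
sag = 0.005292 m


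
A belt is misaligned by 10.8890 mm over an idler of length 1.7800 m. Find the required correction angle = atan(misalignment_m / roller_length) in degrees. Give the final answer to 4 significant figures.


misalign_m = 10.8890 / 1000 = 0.010889 m
angle = atan(0.010889 / 1.7800)
angle = 0.3505 deg


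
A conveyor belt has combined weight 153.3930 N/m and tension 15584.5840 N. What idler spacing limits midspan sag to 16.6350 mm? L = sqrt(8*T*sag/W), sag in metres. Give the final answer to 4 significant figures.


sag = 16.6350/1000 = 0.016635 m
L = sqrt(8 * 15584.5840 * 0.016635 / 153.3930)
L = 3.677 m


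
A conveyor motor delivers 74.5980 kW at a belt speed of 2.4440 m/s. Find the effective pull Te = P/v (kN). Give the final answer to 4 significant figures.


Te = P / v = 74.5980 / 2.4440
Te = 30.52 kN


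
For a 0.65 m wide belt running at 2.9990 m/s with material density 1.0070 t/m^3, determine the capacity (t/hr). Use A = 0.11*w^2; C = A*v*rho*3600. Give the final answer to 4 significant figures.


A = 0.11 * 0.65^2 = 0.046475 m^2
C = 0.046475 * 2.9990 * 1.0070 * 3600
C = 505.3 t/hr


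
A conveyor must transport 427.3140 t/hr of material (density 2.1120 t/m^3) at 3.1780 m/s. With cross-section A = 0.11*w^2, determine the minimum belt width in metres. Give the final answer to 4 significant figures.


A_req = 427.3140 / (3.1780 * 2.1120 * 3600) = 0.0176847 m^2
w = sqrt(0.0176847 / 0.11)
w = 0.4010 m


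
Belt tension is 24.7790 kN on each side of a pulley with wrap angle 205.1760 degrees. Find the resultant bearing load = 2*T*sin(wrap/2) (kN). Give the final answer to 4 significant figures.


F = 2 * 24.7790 * sin(205.1760/2 deg)
F = 48.37 kN


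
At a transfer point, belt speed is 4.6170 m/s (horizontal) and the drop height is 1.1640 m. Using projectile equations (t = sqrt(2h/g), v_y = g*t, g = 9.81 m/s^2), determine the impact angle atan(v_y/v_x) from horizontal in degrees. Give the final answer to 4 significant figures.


t = sqrt(2*1.1640/9.81) = 0.487144 s
v_y = 9.81 * 0.487144 = 4.77888 m/s
angle = atan(4.77888 / 4.6170) = 45.99 deg


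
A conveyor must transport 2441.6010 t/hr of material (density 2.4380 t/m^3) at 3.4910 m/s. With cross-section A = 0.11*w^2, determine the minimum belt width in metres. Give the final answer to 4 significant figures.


A_req = 2441.6010 / (3.4910 * 2.4380 * 3600) = 0.0796872 m^2
w = sqrt(0.0796872 / 0.11)
w = 0.8511 m


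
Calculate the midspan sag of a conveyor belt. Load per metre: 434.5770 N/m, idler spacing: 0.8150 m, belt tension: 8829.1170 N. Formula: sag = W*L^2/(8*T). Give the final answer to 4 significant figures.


sag = 434.5770 * 0.8150^2 / (8 * 8829.1170)
sag = 0.004087 m


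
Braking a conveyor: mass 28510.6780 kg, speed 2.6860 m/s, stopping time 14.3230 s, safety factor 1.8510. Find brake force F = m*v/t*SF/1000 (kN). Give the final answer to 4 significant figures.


F = 28510.6780 * 2.6860 / 14.3230 * 1.8510 / 1000
F = 9.897 kN


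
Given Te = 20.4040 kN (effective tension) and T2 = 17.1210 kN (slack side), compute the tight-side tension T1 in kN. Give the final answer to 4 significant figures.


T1 = Te + T2 = 20.4040 + 17.1210
T1 = 37.52 kN


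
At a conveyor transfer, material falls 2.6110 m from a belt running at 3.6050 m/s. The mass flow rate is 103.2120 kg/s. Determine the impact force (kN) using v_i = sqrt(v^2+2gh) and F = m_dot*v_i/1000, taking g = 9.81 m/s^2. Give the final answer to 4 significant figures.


v_i = sqrt(3.6050^2 + 2*9.81*2.6110) = 8.01398 m/s
F = 103.2120 * 8.01398 / 1000
F = 0.8271 kN


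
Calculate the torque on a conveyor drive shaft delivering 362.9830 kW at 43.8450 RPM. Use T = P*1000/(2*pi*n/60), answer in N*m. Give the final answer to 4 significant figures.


omega = 2*pi*43.8450/60 = 4.59144 rad/s
T = 362.9830*1000 / 4.59144
T = 79060 N*m


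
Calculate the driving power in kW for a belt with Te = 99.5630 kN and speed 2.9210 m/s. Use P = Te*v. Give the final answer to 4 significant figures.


P = Te * v = 99.5630 * 2.9210
P = 290.8 kW


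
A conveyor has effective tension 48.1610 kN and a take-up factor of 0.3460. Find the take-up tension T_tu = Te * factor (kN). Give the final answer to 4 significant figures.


T_tu = 48.1610 * 0.3460
T_tu = 16.66 kN


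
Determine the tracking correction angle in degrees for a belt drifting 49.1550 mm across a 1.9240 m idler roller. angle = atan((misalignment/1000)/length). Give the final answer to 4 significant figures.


misalign_m = 49.1550 / 1000 = 0.049155 m
angle = atan(0.049155 / 1.9240)
angle = 1.463 deg


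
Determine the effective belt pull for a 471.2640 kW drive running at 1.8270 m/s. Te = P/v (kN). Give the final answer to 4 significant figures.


Te = P / v = 471.2640 / 1.8270
Te = 257.9 kN


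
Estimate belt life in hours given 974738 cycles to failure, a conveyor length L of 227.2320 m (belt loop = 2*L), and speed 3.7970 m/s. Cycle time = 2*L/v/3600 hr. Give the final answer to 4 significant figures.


cycle_time = 2 * 227.2320 / 3.7970 / 3600 = 0.0332473 hr
life = 974738 * 0.0332473 = 32410 hours


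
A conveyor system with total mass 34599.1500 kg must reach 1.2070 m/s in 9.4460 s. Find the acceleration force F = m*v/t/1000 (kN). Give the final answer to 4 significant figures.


F = 34599.1500 * 1.2070 / 9.4460 / 1000
F = 4.421 kN


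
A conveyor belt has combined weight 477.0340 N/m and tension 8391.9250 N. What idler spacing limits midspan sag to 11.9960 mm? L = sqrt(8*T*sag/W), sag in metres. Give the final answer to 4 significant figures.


sag = 11.9960/1000 = 0.011996 m
L = sqrt(8 * 8391.9250 * 0.011996 / 477.0340)
L = 1.299 m


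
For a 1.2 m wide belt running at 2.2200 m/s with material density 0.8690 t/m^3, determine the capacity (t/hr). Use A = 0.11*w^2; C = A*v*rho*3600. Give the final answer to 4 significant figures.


A = 0.11 * 1.2^2 = 0.1584 m^2
C = 0.1584 * 2.2200 * 0.8690 * 3600
C = 1100 t/hr


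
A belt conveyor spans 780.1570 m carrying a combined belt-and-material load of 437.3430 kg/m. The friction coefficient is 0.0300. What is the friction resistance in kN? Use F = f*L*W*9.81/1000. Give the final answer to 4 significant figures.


F = 0.0300 * 780.1570 * 437.3430 * 9.81 / 1000
F = 100.4 kN


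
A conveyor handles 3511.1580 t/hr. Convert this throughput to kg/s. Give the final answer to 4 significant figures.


m_dot = 3511.1580 * 1000 / 3600
m_dot = 975.3 kg/s


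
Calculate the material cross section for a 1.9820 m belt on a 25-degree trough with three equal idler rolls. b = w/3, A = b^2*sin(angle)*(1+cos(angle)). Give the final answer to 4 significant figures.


b = 1.9820/3 = 0.660667 m
A = 0.660667^2 * sin(25 deg) * (1 + cos(25 deg))
A = 0.3516 m^2


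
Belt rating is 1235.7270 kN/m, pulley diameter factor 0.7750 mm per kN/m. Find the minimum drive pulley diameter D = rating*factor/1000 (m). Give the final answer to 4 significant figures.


D = 1235.7270 * 0.7750 / 1000
D = 0.9577 m


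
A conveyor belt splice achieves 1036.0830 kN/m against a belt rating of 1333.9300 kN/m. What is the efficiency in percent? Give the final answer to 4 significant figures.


Eff = 1036.0830 / 1333.9300 * 100
Eff = 77.67 %


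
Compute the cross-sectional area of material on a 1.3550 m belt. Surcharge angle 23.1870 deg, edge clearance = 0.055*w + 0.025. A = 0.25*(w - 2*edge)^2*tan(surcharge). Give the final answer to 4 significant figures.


edge = 0.055*1.3550 + 0.025 = 0.099525 m
ew = 1.3550 - 2*0.099525 = 1.15595 m
A = 0.25 * 1.15595^2 * tan(23.1870 deg)
A = 0.1431 m^2


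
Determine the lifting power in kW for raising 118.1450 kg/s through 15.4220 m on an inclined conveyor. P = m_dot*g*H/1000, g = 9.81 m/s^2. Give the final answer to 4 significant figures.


P = 118.1450 * 9.81 * 15.4220 / 1000
P = 17.87 kW


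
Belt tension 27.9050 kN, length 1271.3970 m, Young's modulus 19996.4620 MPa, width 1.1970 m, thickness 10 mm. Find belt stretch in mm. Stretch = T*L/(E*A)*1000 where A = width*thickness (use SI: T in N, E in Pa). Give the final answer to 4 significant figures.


A = 1.1970 * 0.01 = 0.01197 m^2
Stretch = 27.9050*1000 * 1271.3970 / (19996.4620e6 * 0.01197) * 1000
Stretch = 148.2 mm


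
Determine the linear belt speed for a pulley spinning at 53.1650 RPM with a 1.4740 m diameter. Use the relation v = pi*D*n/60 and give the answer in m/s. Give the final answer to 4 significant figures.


v = pi * 1.4740 * 53.1650 / 60
v = 4.103 m/s


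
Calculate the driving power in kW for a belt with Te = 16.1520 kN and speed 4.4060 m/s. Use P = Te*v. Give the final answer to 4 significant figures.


P = Te * v = 16.1520 * 4.4060
P = 71.17 kW


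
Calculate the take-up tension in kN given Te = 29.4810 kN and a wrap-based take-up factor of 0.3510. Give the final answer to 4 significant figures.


T_tu = 29.4810 * 0.3510
T_tu = 10.35 kN


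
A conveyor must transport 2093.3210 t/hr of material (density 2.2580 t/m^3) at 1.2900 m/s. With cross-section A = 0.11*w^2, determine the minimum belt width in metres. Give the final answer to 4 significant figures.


A_req = 2093.3210 / (1.2900 * 2.2580 * 3600) = 0.199627 m^2
w = sqrt(0.199627 / 0.11)
w = 1.347 m


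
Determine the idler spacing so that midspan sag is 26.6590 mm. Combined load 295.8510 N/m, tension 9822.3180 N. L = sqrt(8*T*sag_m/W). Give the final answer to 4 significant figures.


sag = 26.6590/1000 = 0.026659 m
L = sqrt(8 * 9822.3180 * 0.026659 / 295.8510)
L = 2.661 m


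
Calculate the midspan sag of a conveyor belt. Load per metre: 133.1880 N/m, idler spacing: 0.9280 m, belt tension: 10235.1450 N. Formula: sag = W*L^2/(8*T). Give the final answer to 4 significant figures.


sag = 133.1880 * 0.9280^2 / (8 * 10235.1450)
sag = 0.001401 m


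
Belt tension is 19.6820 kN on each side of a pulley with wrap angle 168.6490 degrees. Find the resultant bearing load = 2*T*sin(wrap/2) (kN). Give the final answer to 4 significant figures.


F = 2 * 19.6820 * sin(168.6490/2 deg)
F = 39.17 kN


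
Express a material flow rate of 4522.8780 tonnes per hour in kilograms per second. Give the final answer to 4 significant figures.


m_dot = 4522.8780 * 1000 / 3600
m_dot = 1256 kg/s


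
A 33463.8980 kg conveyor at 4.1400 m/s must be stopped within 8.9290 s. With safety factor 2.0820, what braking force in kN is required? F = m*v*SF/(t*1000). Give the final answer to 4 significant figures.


F = 33463.8980 * 4.1400 / 8.9290 * 2.0820 / 1000
F = 32.30 kN


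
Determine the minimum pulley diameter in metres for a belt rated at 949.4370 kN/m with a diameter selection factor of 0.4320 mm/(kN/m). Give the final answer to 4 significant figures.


D = 949.4370 * 0.4320 / 1000
D = 0.4102 m


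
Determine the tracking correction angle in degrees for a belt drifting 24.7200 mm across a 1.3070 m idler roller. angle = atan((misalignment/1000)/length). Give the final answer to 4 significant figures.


misalign_m = 24.7200 / 1000 = 0.024720 m
angle = atan(0.024720 / 1.3070)
angle = 1.084 deg


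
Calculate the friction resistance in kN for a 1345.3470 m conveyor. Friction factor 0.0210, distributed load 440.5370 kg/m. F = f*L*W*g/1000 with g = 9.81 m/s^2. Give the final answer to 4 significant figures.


F = 0.0210 * 1345.3470 * 440.5370 * 9.81 / 1000
F = 122.1 kN


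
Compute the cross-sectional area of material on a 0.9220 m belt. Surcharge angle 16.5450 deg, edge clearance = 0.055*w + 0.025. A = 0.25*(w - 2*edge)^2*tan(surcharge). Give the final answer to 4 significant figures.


edge = 0.055*0.9220 + 0.025 = 0.07571 m
ew = 0.9220 - 2*0.07571 = 0.77058 m
A = 0.25 * 0.77058^2 * tan(16.5450 deg)
A = 0.04410 m^2


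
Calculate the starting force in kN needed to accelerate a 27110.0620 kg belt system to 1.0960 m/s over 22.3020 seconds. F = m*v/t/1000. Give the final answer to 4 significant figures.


F = 27110.0620 * 1.0960 / 22.3020 / 1000
F = 1.332 kN


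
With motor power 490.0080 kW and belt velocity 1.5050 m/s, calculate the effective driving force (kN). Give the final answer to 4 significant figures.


Te = P / v = 490.0080 / 1.5050
Te = 325.6 kN


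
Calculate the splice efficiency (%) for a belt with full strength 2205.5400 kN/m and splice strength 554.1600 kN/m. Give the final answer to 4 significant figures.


Eff = 554.1600 / 2205.5400 * 100
Eff = 25.13 %


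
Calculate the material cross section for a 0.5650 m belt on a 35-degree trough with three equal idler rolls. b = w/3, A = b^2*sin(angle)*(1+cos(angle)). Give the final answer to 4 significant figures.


b = 0.5650/3 = 0.188333 m
A = 0.188333^2 * sin(35 deg) * (1 + cos(35 deg))
A = 0.03701 m^2


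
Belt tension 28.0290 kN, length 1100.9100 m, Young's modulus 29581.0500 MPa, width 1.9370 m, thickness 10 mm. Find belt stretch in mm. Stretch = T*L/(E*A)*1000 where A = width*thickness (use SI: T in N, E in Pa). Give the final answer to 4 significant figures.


A = 1.9370 * 0.01 = 0.01937 m^2
Stretch = 28.0290*1000 * 1100.9100 / (29581.0500e6 * 0.01937) * 1000
Stretch = 53.85 mm


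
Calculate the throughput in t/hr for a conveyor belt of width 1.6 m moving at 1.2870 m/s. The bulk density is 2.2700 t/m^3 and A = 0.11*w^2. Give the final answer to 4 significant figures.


A = 0.11 * 1.6^2 = 0.2816 m^2
C = 0.2816 * 1.2870 * 2.2700 * 3600
C = 2962 t/hr
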